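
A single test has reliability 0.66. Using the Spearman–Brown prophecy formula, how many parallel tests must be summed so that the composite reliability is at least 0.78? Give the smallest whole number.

k ≥ ρ*(1−ρ₁)/(ρ₁(1−ρ*)) = 0.78·0.34 / (0.66·0.22) = 1.826.
Smallest integer k = 2.

2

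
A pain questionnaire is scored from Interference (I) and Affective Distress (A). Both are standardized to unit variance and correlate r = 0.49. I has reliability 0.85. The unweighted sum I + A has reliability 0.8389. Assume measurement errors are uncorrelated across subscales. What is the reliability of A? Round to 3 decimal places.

Var(I+A) = 2 + 2·0.49 = 2.980.
True-score variance = ρ_I + ρ_A + 2·0.49, so 0.8389 = (0.85 + ρ_A + 0.98) / 2.980.
ρ_A = 0.8389·2.980 − 0.85 − 0.98 = 0.670.

0.670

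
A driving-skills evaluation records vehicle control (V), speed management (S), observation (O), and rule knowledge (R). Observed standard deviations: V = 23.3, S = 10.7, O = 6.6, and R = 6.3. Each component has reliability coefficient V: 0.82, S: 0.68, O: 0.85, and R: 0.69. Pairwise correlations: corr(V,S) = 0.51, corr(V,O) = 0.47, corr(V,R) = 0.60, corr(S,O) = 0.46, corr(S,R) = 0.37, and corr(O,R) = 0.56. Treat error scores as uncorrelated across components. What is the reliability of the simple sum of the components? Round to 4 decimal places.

0.8963

Var(V+S+O+R) = 23.3² + 10.7² + 6.6² + 6.3² + 2·[23.3·10.7·0.51 + 23.3·6.6·0.47 + 23.3·6.3·0.60 + 10.7·6.6·0.46 + 10.7·6.3·0.37 + 6.6·6.3·0.56] = 740.63 + 736.421 = 1477.05.
With uncorrelated errors the cross-covariances are all true-score covariance, so they carry over unchanged; only the diagonal terms shrink to ρᵢσᵢ².
True-score variance = [23.3²·0.82 + 10.7²·0.68 + 6.6²·0.85 + 6.3²·0.69] + 736.421 = 587.435 + 736.421 = 1323.86.
Reliability = 1323.86 / 1477.05 = 0.8963.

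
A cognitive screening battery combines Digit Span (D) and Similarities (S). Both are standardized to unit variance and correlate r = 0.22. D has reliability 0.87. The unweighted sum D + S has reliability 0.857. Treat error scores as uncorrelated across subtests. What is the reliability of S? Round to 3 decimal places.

Var(D+S) = 2 + 2·0.22 = 2.440.
True-score variance = ρ_D + ρ_S + 2·0.22, so 0.857 = (0.87 + ρ_S + 0.44) / 2.440.
ρ_S = 0.857·2.440 − 0.87 − 0.44 = 0.781.

0.781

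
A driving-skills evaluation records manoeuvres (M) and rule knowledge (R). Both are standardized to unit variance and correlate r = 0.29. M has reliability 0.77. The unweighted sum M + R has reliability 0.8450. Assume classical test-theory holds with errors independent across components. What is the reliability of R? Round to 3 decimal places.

0.830

Var(M+R) = 2 + 2·0.29 = 2.580.
True-score variance = ρ_M + ρ_R + 2·0.29, so 0.8450 = (0.77 + ρ_R + 0.58) / 2.580.
ρ_R = 0.8450·2.580 − 0.77 − 0.58 = 0.830.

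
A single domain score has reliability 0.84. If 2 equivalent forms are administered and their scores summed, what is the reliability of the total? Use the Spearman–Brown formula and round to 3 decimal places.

ρ_k = kρ / (1 + (k−1)ρ) = 2·0.84 / (1 + 1·0.84) = 1.680 / 1.840 = 0.913.

0.913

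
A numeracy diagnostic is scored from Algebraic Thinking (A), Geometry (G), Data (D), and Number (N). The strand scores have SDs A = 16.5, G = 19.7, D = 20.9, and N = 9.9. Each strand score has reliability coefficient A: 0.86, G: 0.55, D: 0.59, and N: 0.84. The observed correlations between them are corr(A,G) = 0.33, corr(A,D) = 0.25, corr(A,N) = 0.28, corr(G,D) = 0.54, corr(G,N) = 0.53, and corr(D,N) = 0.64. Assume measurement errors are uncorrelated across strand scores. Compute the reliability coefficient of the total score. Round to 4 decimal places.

0.8426

Var(A+G+D+N) = 16.5² + 19.7² + 20.9² + 9.9² + 2·[16.5·19.7·0.33 + 16.5·20.9·0.25 + 16.5·9.9·0.28 + 19.7·20.9·0.54 + 19.7·9.9·0.53 + 20.9·9.9·0.64] = 1195.16 + 1394.68 = 2589.84.
Because errors are independent across components, Cov(Tᵢ,Tⱼ) = Cov(Xᵢ,Xⱼ); the off-diagonal part of the true-score variance is the same as above.
True-score variance = [16.5²·0.86 + 19.7²·0.55 + 20.9²·0.59 + 9.9²·0.84] + 1394.68 = 787.631 + 1394.68 = 2182.31.
Reliability = 2182.31 / 2589.84 = 0.8426.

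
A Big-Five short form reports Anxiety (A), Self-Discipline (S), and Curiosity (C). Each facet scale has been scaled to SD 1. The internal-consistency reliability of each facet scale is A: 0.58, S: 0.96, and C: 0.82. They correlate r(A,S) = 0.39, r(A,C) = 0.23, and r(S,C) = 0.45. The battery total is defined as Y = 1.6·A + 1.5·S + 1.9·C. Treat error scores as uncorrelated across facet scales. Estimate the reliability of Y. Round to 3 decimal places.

0.873

Var(Y) = 1.6² + 1.5² + 1.9² + 2·[2.4·0.39 + 3.04·0.23 + 2.85·0.45] = 8.42 + 5.8354 = 14.2554.
Under uncorrelated errors the observed covariances equal the true-score covariances, so only the own-variance terms attenuate.
True-score variance = [1.6²·0.58 + 1.5²·0.96 + 1.9²·0.82] + 5.8354 = 6.605 + 5.8354 = 12.4404.
Reliability = 12.4404 / 14.2554 = 0.873.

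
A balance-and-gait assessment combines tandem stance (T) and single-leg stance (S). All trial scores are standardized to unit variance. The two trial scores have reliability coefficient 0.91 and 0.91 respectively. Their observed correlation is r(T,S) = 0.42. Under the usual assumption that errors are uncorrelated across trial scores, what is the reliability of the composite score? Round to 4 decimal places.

0.9366

Var(T+S) = 2 + 2·[0.42] = 2 + 0.84 = 2.84.
With uncorrelated errors the cross-covariances are all true-score covariance, so they carry over unchanged; only the diagonal terms shrink to ρᵢσᵢ².
True-score variance = [0.91 + 0.91] + 0.84 = 1.82 + 0.84 = 2.66.
Reliability = 2.66 / 2.84 = 0.9366.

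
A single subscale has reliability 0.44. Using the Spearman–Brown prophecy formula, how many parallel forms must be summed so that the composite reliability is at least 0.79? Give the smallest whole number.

5

k ≥ ρ*(1−ρ₁)/(ρ₁(1−ρ*)) = 0.79·0.56 / (0.44·0.21) = 4.788.
Smallest integer k = 5.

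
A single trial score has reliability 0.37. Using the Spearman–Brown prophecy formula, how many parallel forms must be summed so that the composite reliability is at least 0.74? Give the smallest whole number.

5

k ≥ ρ*(1−ρ₁)/(ρ₁(1−ρ*)) = 0.74·0.63 / (0.37·0.26) = 4.846.
Smallest integer k = 5.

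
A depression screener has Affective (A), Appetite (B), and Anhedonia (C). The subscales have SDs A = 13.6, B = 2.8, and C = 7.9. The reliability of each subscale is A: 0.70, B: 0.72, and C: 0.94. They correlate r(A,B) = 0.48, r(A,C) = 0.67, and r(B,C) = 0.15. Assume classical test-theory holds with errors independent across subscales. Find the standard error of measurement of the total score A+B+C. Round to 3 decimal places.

7.838

Var(total) = 255.21 + 187.162 = 442.372.
True-score variance = 193.782 + 187.162 = 380.945, so reliability = 0.8611.
Error variance = 442.372 − 380.945 = 61.4278; SEM = √61.4278 = 7.838.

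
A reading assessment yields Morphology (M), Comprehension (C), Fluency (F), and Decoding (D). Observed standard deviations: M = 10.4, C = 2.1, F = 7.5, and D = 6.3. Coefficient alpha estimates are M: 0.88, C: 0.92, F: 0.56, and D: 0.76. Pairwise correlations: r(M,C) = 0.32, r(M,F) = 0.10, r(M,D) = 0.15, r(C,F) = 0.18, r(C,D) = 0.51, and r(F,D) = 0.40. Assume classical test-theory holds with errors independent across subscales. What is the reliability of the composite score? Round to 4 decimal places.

Var(M+C+F+D) = 10.4² + 2.1² + 7.5² + 6.3² + 2·[10.4·2.1·0.32 + 10.4·7.5·0.10 + 10.4·6.3·0.15 + 2.1·7.5·0.18 + 2.1·6.3·0.51 + 7.5·6.3·0.40] = 208.51 + 106.198 = 314.708.
Because errors are independent across components, Cov(Tᵢ,Tⱼ) = Cov(Xᵢ,Xⱼ); the off-diagonal part of the true-score variance is the same as above.
True-score variance = [10.4²·0.88 + 2.1²·0.92 + 7.5²·0.56 + 6.3²·0.76] + 106.198 = 160.902 + 106.198 = 267.101.
Reliability = 267.101 / 314.708 = 0.8487.

0.8487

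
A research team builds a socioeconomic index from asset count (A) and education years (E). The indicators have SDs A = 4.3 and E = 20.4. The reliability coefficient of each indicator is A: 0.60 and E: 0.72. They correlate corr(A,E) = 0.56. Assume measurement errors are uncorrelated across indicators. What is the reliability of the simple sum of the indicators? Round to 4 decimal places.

Var(A+E) = 4.3² + 20.4² + 2·[4.3·20.4·0.56] = 434.65 + 98.2464 = 532.896.
Because errors are independent across components, Cov(Tᵢ,Tⱼ) = Cov(Xᵢ,Xⱼ); the off-diagonal part of the true-score variance is the same as above.
True-score variance = [4.3²·0.60 + 20.4²·0.72] + 98.2464 = 310.729 + 98.2464 = 408.976.
Reliability = 408.976 / 532.896 = 0.7675.

0.7675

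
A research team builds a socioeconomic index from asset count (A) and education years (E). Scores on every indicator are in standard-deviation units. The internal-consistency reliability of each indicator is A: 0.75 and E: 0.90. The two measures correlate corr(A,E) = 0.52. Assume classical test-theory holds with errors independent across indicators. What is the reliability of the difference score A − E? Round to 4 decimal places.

Var(A−E) = 1 + 1 − 2·0.52 = 2 − 1.04 = 0.96.
Because errors are independent across components, Cov(Tᵢ,Tⱼ) = Cov(Xᵢ,Xⱼ); the off-diagonal part of the true-score variance is the same as above.
True-score variance = [0.75 + 0.90] − 1.04 = 1.65 − 1.04 = 0.61.
Reliability = 0.61 / 0.96 = 0.6354.

0.6354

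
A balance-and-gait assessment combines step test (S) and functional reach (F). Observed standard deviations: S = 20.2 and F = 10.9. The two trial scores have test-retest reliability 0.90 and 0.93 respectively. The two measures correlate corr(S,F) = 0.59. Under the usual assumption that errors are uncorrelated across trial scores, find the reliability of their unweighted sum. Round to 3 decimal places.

0.938

Var(S+F) = 20.2² + 10.9² + 2·[20.2·10.9·0.59] = 526.85 + 259.812 = 786.662.
With uncorrelated errors the cross-covariances are all true-score covariance, so they carry over unchanged; only the diagonal terms shrink to ρᵢσᵢ².
True-score variance = [20.2²·0.90 + 10.9²·0.93] + 259.812 = 477.729 + 259.812 = 737.542.
Reliability = 737.542 / 786.662 = 0.938.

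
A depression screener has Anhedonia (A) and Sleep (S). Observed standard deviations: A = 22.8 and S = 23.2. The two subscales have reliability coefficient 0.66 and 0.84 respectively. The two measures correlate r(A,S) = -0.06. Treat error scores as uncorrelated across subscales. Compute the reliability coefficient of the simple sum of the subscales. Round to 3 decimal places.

0.736

Var(A+S) = 22.8² + 23.2² + 2·[22.8·23.2·(-0.06)] = 1058.08 − 63.4752 = 994.605.
Under uncorrelated errors the observed covariances equal the true-score covariances, so only the own-variance terms attenuate.
True-score variance = [22.8²·0.66 + 23.2²·0.84] − 63.4752 = 795.216 − 63.4752 = 731.741.
Reliability = 731.741 / 994.605 = 0.736.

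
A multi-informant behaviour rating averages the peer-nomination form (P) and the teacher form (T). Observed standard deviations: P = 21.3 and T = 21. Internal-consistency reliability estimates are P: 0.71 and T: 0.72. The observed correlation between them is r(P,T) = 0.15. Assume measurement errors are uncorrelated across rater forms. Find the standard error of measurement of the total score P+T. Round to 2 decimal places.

15.97

Var(total) = 894.69 + 134.19 = 1028.88.
True-score variance = 639.64 + 134.19 = 773.83, so reliability = 0.7521.
Error variance = 1028.88 − 773.83 = 255.05; SEM = √255.05 = 15.97.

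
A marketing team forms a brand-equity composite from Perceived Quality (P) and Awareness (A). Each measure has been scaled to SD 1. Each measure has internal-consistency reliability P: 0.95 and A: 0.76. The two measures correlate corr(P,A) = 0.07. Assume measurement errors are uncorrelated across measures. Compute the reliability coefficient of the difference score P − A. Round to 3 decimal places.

Var(P−A) = 1 + 1 − 2·0.07 = 2 − 0.14 = 1.86.
With uncorrelated errors the cross-covariances are all true-score covariance, so they carry over unchanged; only the diagonal terms shrink to ρᵢσᵢ².
True-score variance = [0.95 + 0.76] − 0.14 = 1.71 − 0.14 = 1.57.
Reliability = 1.57 / 1.86 = 0.844.

0.844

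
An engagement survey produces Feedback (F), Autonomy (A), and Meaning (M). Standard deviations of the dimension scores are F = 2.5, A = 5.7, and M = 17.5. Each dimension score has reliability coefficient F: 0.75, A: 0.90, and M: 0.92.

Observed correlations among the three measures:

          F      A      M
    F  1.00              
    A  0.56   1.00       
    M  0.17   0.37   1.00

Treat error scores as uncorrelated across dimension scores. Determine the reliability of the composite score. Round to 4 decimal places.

Var(F+A+M) = 2.5² + 5.7² + 17.5² + 2·[2.5·5.7·0.56 + 2.5·17.5·0.17 + 5.7·17.5·0.37] = 344.99 + 104.65 = 449.64.
With uncorrelated errors the cross-covariances are all true-score covariance, so they carry over unchanged; only the diagonal terms shrink to ρᵢσᵢ².
True-score variance = [2.5²·0.75 + 5.7²·0.90 + 17.5²·0.92] + 104.65 = 315.678 + 104.65 = 420.328.
Reliability = 420.328 / 449.64 = 0.9348.

0.9348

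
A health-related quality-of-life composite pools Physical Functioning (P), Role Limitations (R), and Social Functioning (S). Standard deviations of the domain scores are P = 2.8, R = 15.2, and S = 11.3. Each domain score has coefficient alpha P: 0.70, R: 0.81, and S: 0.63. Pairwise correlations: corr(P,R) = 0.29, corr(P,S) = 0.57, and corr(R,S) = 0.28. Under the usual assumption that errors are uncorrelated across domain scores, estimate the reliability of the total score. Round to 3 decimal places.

0.821

Var(P+R+S) = 2.8² + 15.2² + 11.3² + 2·[2.8·15.2·0.29 + 2.8·11.3·0.57 + 15.2·11.3·0.28] = 366.57 + 156.94 = 523.51.
Under uncorrelated errors the observed covariances equal the true-score covariances, so only the own-variance terms attenuate.
True-score variance = [2.8²·0.70 + 15.2²·0.81 + 11.3²·0.63] + 156.94 = 273.075 + 156.94 = 430.015.
Reliability = 430.015 / 523.51 = 0.821.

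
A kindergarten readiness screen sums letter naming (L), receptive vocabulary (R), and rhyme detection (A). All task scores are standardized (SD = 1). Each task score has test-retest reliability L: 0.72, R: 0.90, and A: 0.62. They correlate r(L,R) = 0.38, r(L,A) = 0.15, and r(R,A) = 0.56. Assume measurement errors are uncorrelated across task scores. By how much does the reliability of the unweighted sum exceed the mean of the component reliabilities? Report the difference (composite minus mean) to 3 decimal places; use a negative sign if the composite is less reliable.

0.107

Var(sum) = 3 + 2.18 = 5.18; true-score variance = 2.24 + 2.18 = 4.42; composite reliability = 0.8533.
Mean component reliability = 0.7467.
Difference = 0.8533 − 0.7467 = 0.107.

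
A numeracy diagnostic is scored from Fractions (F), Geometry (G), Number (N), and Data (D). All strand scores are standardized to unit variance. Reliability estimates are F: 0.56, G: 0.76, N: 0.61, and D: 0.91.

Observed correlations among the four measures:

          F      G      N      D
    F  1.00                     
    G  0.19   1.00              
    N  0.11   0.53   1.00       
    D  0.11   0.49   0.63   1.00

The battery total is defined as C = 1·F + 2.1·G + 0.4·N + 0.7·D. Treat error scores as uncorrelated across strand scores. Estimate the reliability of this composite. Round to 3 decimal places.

0.836

Var(C) = 1 + 2.1² + 0.4² + 0.7² + 2·[2.1·0.19 + 0.4·0.11 + 0.7·0.11 + 0.84·0.53 + 1.47·0.49 + 0.28·0.63] = 6.06 + 3.7238 = 9.7838.
With uncorrelated errors the cross-covariances are all true-score covariance, so they carry over unchanged; only the diagonal terms shrink to ρᵢσᵢ².
True-score variance = [0.56 + 2.1²·0.76 + 0.4²·0.61 + 0.7²·0.91] + 3.7238 = 4.4551 + 3.7238 = 8.1789.
Reliability = 8.1789 / 9.7838 = 0.836.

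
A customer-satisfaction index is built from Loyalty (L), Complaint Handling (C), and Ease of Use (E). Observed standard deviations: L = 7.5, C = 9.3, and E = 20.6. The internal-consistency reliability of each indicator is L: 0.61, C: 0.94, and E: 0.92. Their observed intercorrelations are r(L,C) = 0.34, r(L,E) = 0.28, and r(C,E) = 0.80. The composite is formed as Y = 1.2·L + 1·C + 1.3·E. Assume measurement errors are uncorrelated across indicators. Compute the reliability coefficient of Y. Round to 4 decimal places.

Var(Y) = 1.2²·7.5² + 9.3² + 1.3²·20.6² + 2·[1.2·7.5·9.3·0.34 + 1.56·7.5·20.6·0.28 + 1.3·9.3·20.6·0.80] = 884.658 + 590.374 = 1475.03.
Under uncorrelated errors the observed covariances equal the true-score covariances, so only the own-variance terms attenuate.
True-score variance = [1.2²·7.5²·0.61 + 9.3²·0.94 + 1.3²·20.6²·0.92] + 590.374 = 790.506 + 590.374 = 1380.88.
Reliability = 1380.88 / 1475.03 = 0.9362.

0.9362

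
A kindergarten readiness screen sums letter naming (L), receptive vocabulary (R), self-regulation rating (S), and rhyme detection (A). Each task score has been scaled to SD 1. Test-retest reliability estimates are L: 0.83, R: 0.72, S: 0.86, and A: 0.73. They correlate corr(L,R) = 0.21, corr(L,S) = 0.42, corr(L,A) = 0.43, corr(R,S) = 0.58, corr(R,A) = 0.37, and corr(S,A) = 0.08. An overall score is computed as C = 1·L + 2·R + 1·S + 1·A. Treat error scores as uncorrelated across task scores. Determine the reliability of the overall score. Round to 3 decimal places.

0.874

Var(C) = 1 + 2² + 1 + 1 + 2·[2·0.21 + 0.42 + 0.43 + 2·0.58 + 2·0.37 + 0.08] = 7 + 6.5 = 13.5.
Because errors are independent across components, Cov(Tᵢ,Tⱼ) = Cov(Xᵢ,Xⱼ); the off-diagonal part of the true-score variance is the same as above.
True-score variance = [0.83 + 2²·0.72 + 0.86 + 0.73] + 6.5 = 5.3 + 6.5 = 11.8.
Reliability = 11.8 / 13.5 = 0.874.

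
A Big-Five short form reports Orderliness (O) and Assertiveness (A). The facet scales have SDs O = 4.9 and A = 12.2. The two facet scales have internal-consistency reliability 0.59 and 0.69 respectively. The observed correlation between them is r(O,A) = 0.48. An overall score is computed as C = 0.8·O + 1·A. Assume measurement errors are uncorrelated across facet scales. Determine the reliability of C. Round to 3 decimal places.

Var(C) = 0.8²·4.9² + 12.2² + 2·[0.8·4.9·12.2·0.48] = 164.206 + 45.911 = 210.117.
Because errors are independent across components, Cov(Tᵢ,Tⱼ) = Cov(Xᵢ,Xⱼ); the off-diagonal part of the true-score variance is the same as above.
True-score variance = [0.8²·4.9²·0.59 + 12.2²·0.69] + 45.911 = 111.766 + 45.911 = 157.677.
Reliability = 157.677 / 210.117 = 0.750.

0.750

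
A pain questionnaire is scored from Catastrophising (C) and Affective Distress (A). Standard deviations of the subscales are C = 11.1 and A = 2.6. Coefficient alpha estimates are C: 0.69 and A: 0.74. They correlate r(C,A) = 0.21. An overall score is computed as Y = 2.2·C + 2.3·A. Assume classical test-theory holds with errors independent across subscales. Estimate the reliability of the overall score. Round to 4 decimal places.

0.7200

Var(Y) = 2.2²·11.1² + 2.3²·2.6² + 2·[5.06·11.1·2.6·0.21] = 632.097 + 61.3333 = 693.43.
With uncorrelated errors the cross-covariances are all true-score covariance, so they carry over unchanged; only the diagonal terms shrink to ρᵢσᵢ².
True-score variance = [2.2²·11.1²·0.69 + 2.3²·2.6²·0.74] + 61.3333 = 437.935 + 61.3333 = 499.268.
Reliability = 499.268 / 693.43 = 0.7200.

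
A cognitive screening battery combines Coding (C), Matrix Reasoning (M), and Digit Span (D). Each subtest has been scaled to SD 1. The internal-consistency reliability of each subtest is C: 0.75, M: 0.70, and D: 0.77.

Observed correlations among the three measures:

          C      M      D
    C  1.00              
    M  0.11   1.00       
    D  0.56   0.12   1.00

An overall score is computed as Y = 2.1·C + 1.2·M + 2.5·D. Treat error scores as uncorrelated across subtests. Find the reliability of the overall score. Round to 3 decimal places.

Var(Y) = 2.1² + 1.2² + 2.5² + 2·[2.52·0.11 + 5.25·0.56 + 3·0.12] = 12.1 + 7.1544 = 19.2544.
Under uncorrelated errors the observed covariances equal the true-score covariances, so only the own-variance terms attenuate.
True-score variance = [2.1²·0.75 + 1.2²·0.70 + 2.5²·0.77] + 7.1544 = 9.128 + 7.1544 = 16.2824.
Reliability = 16.2824 / 19.2544 = 0.846.

0.846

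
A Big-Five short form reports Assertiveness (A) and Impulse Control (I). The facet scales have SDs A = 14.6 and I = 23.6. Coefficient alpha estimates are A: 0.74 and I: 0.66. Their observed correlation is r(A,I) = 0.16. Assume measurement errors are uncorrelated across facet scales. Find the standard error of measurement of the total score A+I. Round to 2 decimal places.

Var(total) = 770.12 + 110.259 = 880.379.
True-score variance = 525.332 + 110.259 = 635.591, so reliability = 0.7220.
Error variance = 880.379 − 635.591 = 244.788; SEM = √244.788 = 15.65.

15.65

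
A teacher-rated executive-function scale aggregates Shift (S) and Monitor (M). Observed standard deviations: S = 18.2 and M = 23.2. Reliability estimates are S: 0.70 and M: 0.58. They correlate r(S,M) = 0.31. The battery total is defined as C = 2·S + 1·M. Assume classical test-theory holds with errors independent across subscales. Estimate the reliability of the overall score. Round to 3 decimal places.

0.739

Var(C) = 2²·18.2² + 23.2² + 2·[2·18.2·23.2·0.31] = 1863.2 + 523.578 = 2386.78.
Under uncorrelated errors the observed covariances equal the true-score covariances, so only the own-variance terms attenuate.
True-score variance = [2²·18.2²·0.70 + 23.2²·0.58] + 523.578 = 1239.65 + 523.578 = 1763.23.
Reliability = 1763.23 / 2386.78 = 0.739.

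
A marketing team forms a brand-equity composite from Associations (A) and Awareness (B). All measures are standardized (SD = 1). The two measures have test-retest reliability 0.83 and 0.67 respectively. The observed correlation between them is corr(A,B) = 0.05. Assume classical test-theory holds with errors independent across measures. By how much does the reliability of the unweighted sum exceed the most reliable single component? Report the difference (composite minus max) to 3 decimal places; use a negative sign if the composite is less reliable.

Var(sum) = 2 + 0.1 = 2.1; true-score variance = 1.5 + 0.1 = 1.6; composite reliability = 0.7619.
Max component reliability = 0.8300.
Difference = 0.7619 − 0.8300 = -0.068.

-0.068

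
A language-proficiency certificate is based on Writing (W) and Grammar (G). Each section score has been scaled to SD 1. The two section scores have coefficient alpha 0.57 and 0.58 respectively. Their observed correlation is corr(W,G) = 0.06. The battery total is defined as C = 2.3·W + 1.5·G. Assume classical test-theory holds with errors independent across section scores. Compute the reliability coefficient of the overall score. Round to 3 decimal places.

0.595

Var(C) = 2.3² + 1.5² + 2·[3.45·0.06] = 7.54 + 0.414 = 7.954.
Because errors are independent across components, Cov(Tᵢ,Tⱼ) = Cov(Xᵢ,Xⱼ); the off-diagonal part of the true-score variance is the same as above.
True-score variance = [2.3²·0.57 + 1.5²·0.58] + 0.414 = 4.3203 + 0.414 = 4.7343.
Reliability = 4.7343 / 7.954 = 0.595.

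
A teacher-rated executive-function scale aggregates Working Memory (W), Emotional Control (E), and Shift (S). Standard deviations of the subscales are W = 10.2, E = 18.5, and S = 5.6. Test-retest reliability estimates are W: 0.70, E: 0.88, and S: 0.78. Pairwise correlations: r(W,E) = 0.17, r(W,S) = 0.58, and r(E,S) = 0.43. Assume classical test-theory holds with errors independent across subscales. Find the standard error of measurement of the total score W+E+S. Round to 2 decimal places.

8.90

Var(total) = 477.65 + 219.513 = 697.163.
True-score variance = 398.469 + 219.513 = 617.982, so reliability = 0.8864.
Error variance = 697.163 − 617.982 = 79.1812; SEM = √79.1812 = 8.90.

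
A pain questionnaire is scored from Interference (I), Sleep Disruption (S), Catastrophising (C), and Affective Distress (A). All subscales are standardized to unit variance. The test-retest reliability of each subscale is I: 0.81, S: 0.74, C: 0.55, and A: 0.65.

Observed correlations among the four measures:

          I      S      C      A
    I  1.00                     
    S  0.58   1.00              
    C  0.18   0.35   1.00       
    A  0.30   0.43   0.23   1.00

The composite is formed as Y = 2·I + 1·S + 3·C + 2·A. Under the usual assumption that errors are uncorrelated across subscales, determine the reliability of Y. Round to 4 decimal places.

0.7943

Var(Y) = 2² + 1 + 3² + 2² + 2·[2·0.58 + 6·0.18 + 4·0.30 + 3·0.35 + 2·0.43 + 6·0.23] = 18 + 13.46 = 31.46.
With uncorrelated errors the cross-covariances are all true-score covariance, so they carry over unchanged; only the diagonal terms shrink to ρᵢσᵢ².
True-score variance = [2²·0.81 + 0.74 + 3²·0.55 + 2²·0.65] + 13.46 = 11.53 + 13.46 = 24.99.
Reliability = 24.99 / 31.46 = 0.7943.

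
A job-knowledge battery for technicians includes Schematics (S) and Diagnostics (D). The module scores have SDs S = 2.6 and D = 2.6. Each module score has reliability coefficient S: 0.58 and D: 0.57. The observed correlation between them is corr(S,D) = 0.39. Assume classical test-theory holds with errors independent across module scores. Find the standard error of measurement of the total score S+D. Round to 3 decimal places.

2.397

Var(total) = 13.52 + 5.2728 = 18.7928.
True-score variance = 7.774 + 5.2728 = 13.0468, so reliability = 0.6942.
Error variance = 18.7928 − 13.0468 = 5.746; SEM = √5.746 = 2.397.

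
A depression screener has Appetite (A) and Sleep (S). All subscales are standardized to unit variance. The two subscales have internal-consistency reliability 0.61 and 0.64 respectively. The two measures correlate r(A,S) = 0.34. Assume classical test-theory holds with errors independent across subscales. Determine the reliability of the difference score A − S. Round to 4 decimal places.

Var(A−S) = 1 + 1 − 2·0.34 = 2 − 0.68 = 1.32.
Under uncorrelated errors the observed covariances equal the true-score covariances, so only the own-variance terms attenuate.
True-score variance = [0.61 + 0.64] − 0.68 = 1.25 − 0.68 = 0.57.
Reliability = 0.57 / 1.32 = 0.4318.

0.4318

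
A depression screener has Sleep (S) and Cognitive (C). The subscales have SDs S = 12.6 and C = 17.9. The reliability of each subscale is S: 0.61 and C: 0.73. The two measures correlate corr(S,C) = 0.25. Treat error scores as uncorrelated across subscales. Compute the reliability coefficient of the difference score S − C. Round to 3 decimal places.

Var(S−C) = 12.6² + 17.9² − 2·12.6·17.9·0.25 = 479.17 − 112.77 = 366.4.
With uncorrelated errors the cross-covariances are all true-score covariance, so they carry over unchanged; only the diagonal terms shrink to ρᵢσᵢ².
True-score variance = [12.6²·0.61 + 17.9²·0.73] − 112.77 = 330.743 − 112.77 = 217.973.
Reliability = 217.973 / 366.4 = 0.595.

0.595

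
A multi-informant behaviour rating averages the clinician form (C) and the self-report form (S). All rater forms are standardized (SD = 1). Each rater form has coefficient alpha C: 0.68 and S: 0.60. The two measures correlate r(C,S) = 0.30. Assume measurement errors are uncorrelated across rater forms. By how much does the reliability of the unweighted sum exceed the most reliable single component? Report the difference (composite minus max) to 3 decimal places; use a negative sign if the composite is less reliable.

Var(sum) = 2 + 0.6 = 2.6; true-score variance = 1.28 + 0.6 = 1.88; composite reliability = 0.7231.
Max component reliability = 0.6800.
Difference = 0.7231 − 0.6800 = 0.043.

0.043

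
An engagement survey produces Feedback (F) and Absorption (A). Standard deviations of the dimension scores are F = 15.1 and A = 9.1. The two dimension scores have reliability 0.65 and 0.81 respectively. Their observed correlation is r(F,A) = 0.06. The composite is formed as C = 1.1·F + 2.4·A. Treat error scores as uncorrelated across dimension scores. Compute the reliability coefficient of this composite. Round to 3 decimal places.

0.765

Var(C) = 1.1²·15.1² + 2.4²·9.1² + 2·[2.64·15.1·9.1·0.06] = 752.878 + 43.5315 = 796.409.
Because errors are independent across components, Cov(Tᵢ,Tⱼ) = Cov(Xᵢ,Xⱼ); the off-diagonal part of the true-score variance is the same as above.
True-score variance = [1.1²·15.1²·0.65 + 2.4²·9.1²·0.81] + 43.5315 = 565.688 + 43.5315 = 609.22.
Reliability = 609.22 / 796.409 = 0.765.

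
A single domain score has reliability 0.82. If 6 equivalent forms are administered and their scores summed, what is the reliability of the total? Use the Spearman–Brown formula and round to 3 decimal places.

0.965

ρ_k = kρ / (1 + (k−1)ρ) = 6·0.82 / (1 + 5·0.82) = 4.920 / 5.100 = 0.965.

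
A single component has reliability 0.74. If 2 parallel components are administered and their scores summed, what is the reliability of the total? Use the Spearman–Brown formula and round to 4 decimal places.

ρ_k = kρ / (1 + (k−1)ρ) = 2·0.74 / (1 + 1·0.74) = 1.480 / 1.740 = 0.8506.

0.8506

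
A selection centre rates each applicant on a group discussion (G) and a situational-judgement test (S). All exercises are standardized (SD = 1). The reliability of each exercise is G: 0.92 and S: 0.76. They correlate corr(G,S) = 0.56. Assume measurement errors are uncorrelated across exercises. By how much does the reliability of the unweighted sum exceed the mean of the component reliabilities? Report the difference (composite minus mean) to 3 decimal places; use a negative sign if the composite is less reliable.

Var(sum) = 2 + 1.12 = 3.12; true-score variance = 1.68 + 1.12 = 2.8; composite reliability = 0.8974.
Mean component reliability = 0.8400.
Difference = 0.8974 − 0.8400 = 0.057.

0.057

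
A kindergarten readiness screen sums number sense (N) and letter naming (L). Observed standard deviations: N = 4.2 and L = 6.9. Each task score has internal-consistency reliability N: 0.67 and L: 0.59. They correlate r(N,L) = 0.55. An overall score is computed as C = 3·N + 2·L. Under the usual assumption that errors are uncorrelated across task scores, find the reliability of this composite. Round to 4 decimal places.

0.7586

Var(C) = 3²·4.2² + 2²·6.9² + 2·[6·4.2·6.9·0.55] = 349.2 + 191.268 = 540.468.
Because errors are independent across components, Cov(Tᵢ,Tⱼ) = Cov(Xᵢ,Xⱼ); the off-diagonal part of the true-score variance is the same as above.
True-score variance = [3²·4.2²·0.67 + 2²·6.9²·0.59] + 191.268 = 218.729 + 191.268 = 409.997.
Reliability = 409.997 / 540.468 = 0.7586.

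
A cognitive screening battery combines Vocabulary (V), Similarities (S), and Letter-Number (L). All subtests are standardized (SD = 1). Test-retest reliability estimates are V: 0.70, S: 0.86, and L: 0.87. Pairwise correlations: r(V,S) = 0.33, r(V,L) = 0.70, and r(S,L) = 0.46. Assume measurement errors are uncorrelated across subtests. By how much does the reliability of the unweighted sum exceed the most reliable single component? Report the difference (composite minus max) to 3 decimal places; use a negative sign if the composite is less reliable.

0.035

Var(sum) = 3 + 2.98 = 5.98; true-score variance = 2.43 + 2.98 = 5.41; composite reliability = 0.9047.
Max component reliability = 0.8700.
Difference = 0.9047 − 0.8700 = 0.035.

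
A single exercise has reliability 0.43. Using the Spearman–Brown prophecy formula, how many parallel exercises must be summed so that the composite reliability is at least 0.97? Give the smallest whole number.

k ≥ ρ*(1−ρ₁)/(ρ₁(1−ρ*)) = 0.97·0.57 / (0.43·0.03) = 42.860.
Smallest integer k = 43.

43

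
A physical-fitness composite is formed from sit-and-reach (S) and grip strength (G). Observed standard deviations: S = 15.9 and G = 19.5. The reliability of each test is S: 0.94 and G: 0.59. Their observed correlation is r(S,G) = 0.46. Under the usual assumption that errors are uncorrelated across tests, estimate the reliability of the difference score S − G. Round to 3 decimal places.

0.508

Var(S−G) = 15.9² + 19.5² − 2·15.9·19.5·0.46 = 633.06 − 285.246 = 347.814.
Under uncorrelated errors the observed covariances equal the true-score covariances, so only the own-variance terms attenuate.
True-score variance = [15.9²·0.94 + 19.5²·0.59] − 285.246 = 461.989 − 285.246 = 176.743.
Reliability = 176.743 / 347.814 = 0.508.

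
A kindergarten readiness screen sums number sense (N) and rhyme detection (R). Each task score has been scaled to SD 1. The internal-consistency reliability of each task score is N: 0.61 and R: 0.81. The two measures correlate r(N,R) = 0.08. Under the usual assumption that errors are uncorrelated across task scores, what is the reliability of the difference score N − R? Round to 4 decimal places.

Var(N−R) = 1 + 1 − 2·0.08 = 2 − 0.16 = 1.84.
With uncorrelated errors the cross-covariances are all true-score covariance, so they carry over unchanged; only the diagonal terms shrink to ρᵢσᵢ².
True-score variance = [0.61 + 0.81] − 0.16 = 1.42 − 0.16 = 1.26.
Reliability = 1.26 / 1.84 = 0.6848.

0.6848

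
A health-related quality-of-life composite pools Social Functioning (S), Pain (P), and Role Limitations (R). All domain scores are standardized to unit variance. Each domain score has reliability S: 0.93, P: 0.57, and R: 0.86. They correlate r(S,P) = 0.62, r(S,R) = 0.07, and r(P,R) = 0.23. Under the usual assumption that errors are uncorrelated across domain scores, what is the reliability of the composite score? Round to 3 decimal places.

Var(S+P+R) = 3 + 2·[0.62 + 0.07 + 0.23] = 3 + 1.84 = 4.84.
Under uncorrelated errors the observed covariances equal the true-score covariances, so only the own-variance terms attenuate.
True-score variance = [0.93 + 0.57 + 0.86] + 1.84 = 2.36 + 1.84 = 4.2.
Reliability = 4.2 / 4.84 = 0.868.

0.868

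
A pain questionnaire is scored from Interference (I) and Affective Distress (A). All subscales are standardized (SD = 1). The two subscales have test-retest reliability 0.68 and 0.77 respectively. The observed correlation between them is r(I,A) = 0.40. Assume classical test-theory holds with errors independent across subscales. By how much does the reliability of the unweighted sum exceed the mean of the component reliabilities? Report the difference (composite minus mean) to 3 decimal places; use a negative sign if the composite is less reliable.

0.079

Var(sum) = 2 + 0.8 = 2.8; true-score variance = 1.45 + 0.8 = 2.25; composite reliability = 0.8036.
Mean component reliability = 0.7250.
Difference = 0.8036 − 0.7250 = 0.079.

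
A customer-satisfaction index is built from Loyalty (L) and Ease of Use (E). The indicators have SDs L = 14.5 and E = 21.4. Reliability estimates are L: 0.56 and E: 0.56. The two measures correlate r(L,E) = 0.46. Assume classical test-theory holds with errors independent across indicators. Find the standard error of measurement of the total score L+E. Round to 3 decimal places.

Var(total) = 668.21 + 285.476 = 953.686.
True-score variance = 374.198 + 285.476 = 659.674, so reliability = 0.6917.
Error variance = 953.686 − 659.674 = 294.012; SEM = √294.012 = 17.147.

17.147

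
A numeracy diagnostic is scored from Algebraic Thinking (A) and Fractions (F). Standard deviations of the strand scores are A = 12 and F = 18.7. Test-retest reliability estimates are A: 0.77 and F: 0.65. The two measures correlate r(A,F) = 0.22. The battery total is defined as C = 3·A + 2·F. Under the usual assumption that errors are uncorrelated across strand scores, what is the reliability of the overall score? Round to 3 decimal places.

Var(C) = 3²·12² + 2²·18.7² + 2·[6·12·18.7·0.22] = 2694.76 + 592.416 = 3287.18.
Under uncorrelated errors the observed covariances equal the true-score covariances, so only the own-variance terms attenuate.
True-score variance = [3²·12²·0.77 + 2²·18.7²·0.65] + 592.416 = 1907.11 + 592.416 = 2499.53.
Reliability = 2499.53 / 3287.18 = 0.760.

0.760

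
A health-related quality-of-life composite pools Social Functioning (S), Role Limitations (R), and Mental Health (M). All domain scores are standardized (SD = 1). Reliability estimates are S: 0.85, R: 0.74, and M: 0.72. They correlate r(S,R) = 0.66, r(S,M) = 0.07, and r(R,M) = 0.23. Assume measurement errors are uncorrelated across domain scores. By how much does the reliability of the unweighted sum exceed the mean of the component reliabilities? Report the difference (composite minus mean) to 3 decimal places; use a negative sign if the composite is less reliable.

Var(sum) = 3 + 1.92 = 4.92; true-score variance = 2.31 + 1.92 = 4.23; composite reliability = 0.8598.
Mean component reliability = 0.7700.
Difference = 0.8598 − 0.7700 = 0.090.

0.090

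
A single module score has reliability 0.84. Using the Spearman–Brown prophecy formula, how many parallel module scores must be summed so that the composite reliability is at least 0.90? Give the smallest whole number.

k ≥ ρ*(1−ρ₁)/(ρ₁(1−ρ*)) = 0.90·0.16 / (0.84·0.10) = 1.714.
Smallest integer k = 2.

2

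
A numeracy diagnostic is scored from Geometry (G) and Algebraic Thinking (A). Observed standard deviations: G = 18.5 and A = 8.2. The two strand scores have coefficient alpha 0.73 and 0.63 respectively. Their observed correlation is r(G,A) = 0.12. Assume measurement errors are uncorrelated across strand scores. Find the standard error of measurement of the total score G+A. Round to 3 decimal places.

Var(total) = 409.49 + 36.408 = 445.898.
True-score variance = 292.204 + 36.408 = 328.612, so reliability = 0.7370.
Error variance = 445.898 − 328.612 = 117.286; SEM = √117.286 = 10.830.

10.830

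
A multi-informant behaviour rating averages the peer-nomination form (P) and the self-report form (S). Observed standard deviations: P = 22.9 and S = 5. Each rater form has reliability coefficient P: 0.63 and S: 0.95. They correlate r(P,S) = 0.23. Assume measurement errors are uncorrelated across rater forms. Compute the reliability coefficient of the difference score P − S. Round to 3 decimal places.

Var(P−S) = 22.9² + 5² − 2·22.9·5·0.23 = 549.41 − 52.67 = 496.74.
With uncorrelated errors the cross-covariances are all true-score covariance, so they carry over unchanged; only the diagonal terms shrink to ρᵢσᵢ².
True-score variance = [22.9²·0.63 + 5²·0.95] − 52.67 = 354.128 − 52.67 = 301.458.
Reliability = 301.458 / 496.74 = 0.607.

0.607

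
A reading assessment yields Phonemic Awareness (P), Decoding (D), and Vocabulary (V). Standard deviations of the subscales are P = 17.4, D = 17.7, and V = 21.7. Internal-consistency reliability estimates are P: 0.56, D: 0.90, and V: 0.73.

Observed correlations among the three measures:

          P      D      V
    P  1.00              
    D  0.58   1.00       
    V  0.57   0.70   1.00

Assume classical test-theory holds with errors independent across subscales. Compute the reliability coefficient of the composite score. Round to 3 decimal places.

0.879

Var(P+D+V) = 17.4² + 17.7² + 21.7² + 2·[17.4·17.7·0.58 + 17.4·21.7·0.57 + 17.7·21.7·0.70] = 1086.94 + 1325.42 = 2412.36.
Because errors are independent across components, Cov(Tᵢ,Tⱼ) = Cov(Xᵢ,Xⱼ); the off-diagonal part of the true-score variance is the same as above.
True-score variance = [17.4²·0.56 + 17.7²·0.90 + 21.7²·0.73] + 1325.42 = 795.256 + 1325.42 = 2120.68.
Reliability = 2120.68 / 2412.36 = 0.879.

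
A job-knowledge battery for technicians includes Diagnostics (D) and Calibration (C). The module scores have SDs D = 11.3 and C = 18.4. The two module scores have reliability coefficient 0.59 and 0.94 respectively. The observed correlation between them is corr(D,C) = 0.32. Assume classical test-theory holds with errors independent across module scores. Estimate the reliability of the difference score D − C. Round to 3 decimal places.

0.782

Var(D−C) = 11.3² + 18.4² − 2·11.3·18.4·0.32 = 466.25 − 133.069 = 333.181.
Because errors are independent across components, Cov(Tᵢ,Tⱼ) = Cov(Xᵢ,Xⱼ); the off-diagonal part of the true-score variance is the same as above.
True-score variance = [11.3²·0.59 + 18.4²·0.94] − 133.069 = 393.583 − 133.069 = 260.515.
Reliability = 260.515 / 333.181 = 0.782.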